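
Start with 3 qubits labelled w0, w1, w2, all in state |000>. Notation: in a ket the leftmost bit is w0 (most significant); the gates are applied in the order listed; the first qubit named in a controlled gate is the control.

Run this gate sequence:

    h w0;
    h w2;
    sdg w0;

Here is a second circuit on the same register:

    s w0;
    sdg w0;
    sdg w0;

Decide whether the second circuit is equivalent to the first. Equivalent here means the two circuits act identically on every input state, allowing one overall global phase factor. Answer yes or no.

No — the two circuits implement different unitaries, even allowing a global phase.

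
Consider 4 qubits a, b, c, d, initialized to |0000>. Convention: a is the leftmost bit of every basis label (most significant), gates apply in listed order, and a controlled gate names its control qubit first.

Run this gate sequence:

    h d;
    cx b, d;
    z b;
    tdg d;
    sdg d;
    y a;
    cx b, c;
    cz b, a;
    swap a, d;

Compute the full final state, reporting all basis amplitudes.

After the circuit, the state carries amplitude sqrt(2)*I/2 on |0001>, -sqrt(2)*exp(3*I*pi/4)/2 on |1001>, and 0 on every other basis state.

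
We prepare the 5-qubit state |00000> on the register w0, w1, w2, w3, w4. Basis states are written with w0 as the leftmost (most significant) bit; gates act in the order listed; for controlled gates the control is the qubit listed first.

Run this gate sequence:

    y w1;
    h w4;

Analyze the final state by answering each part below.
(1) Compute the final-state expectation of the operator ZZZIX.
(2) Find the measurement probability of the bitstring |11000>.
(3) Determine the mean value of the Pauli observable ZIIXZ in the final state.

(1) The observable ZZZIX averages to -1.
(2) The probability of measuring |11000> is 0.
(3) In the final state, ZIIXZ has expectation 0.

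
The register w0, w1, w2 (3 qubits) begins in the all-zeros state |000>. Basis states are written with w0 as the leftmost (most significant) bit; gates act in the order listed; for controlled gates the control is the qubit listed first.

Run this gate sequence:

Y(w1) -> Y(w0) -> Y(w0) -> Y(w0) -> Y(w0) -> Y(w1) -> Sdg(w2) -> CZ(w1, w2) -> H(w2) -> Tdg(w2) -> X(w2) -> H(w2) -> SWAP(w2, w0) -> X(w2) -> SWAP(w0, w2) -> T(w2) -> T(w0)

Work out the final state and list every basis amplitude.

The resulting statevector has amplitude 1/2 + exp(I*pi/4)/2 on |100>, -I/2 + exp(I*pi/4)/2 on |101>, and 0 on every other basis state. Key observation: gates 1-6 undo each other exactly, leaving only the rest of the circuit to track.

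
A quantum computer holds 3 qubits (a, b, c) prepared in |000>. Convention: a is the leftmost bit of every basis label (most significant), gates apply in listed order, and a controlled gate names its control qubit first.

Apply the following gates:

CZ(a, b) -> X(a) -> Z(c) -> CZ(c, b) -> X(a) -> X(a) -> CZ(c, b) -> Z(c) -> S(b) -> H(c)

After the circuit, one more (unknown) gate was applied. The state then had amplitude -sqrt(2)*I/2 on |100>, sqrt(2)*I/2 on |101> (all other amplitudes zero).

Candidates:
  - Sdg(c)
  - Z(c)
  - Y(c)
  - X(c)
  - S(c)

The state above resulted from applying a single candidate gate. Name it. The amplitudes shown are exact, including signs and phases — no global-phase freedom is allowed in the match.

It was Y(c) that produced the state shown.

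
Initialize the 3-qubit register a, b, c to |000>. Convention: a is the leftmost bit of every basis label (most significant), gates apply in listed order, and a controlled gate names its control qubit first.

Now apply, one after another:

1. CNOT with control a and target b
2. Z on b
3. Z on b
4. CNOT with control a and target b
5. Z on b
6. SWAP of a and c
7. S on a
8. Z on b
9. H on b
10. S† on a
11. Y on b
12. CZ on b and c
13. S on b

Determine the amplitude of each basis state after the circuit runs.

After the circuit, the state carries amplitude -sqrt(2)*I/2 on |000>, -sqrt(2)/2 on |010>, and 0 on every other basis state. Key observation: the block from step 1 through step 4 cancels to the identity and can be dropped.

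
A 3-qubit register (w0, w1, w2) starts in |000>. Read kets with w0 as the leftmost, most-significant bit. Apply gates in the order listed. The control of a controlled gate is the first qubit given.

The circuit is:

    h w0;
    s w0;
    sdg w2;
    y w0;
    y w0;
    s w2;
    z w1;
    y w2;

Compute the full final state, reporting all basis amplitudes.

The final amplitudes are sqrt(2)*I/2 on |001>, -sqrt(2)/2 on |101>, and 0 on every other basis state. Key observation: steps 3-6 multiply out to the identity, so the circuit reduces to the remaining gates.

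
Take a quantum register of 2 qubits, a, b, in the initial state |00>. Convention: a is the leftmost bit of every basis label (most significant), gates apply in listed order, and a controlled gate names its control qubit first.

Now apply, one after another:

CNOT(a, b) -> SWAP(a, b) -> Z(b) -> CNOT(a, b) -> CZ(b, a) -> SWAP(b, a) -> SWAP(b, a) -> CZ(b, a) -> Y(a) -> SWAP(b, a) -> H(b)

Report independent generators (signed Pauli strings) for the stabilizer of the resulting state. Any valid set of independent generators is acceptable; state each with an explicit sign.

The stabilizer group can be generated by -IX, +ZI, among other valid generating sets. Key observation: the block from step 5 through step 8 cancels to the identity and can be dropped.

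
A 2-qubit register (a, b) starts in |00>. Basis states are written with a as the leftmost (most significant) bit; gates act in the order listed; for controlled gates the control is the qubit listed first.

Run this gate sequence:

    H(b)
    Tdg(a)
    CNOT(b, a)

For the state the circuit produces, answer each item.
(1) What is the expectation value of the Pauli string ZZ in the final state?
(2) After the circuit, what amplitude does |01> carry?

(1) In the final state, ZZ has expectation 1.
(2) |01> carries amplitude 0 in the final state.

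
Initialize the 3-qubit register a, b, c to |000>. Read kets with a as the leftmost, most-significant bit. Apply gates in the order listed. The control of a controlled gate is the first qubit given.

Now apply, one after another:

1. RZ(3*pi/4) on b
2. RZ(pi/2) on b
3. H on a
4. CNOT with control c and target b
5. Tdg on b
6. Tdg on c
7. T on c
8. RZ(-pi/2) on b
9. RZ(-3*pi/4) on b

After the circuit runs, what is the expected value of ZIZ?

In the final state, ZIZ has expectation 0.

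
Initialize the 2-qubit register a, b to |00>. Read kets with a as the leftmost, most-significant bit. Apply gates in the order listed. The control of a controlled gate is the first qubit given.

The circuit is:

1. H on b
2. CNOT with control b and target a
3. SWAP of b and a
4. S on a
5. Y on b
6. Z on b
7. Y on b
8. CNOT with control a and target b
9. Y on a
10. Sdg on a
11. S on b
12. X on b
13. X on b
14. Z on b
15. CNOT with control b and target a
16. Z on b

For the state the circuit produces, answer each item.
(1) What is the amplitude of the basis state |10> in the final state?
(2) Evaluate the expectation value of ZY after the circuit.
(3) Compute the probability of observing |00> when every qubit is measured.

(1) |10> carries amplitude -sqrt(2)/2 in the final state.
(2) The observable ZY averages to 0.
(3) A full measurement returns |00> with probability 1/2.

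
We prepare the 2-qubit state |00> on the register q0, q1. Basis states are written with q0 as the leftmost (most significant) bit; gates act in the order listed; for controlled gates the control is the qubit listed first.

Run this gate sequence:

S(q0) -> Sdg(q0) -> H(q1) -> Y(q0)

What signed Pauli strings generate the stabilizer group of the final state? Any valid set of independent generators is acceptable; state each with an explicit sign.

One valid set of independent stabilizer generators is +IX, -ZI (any independent generating set of the same group is equally correct).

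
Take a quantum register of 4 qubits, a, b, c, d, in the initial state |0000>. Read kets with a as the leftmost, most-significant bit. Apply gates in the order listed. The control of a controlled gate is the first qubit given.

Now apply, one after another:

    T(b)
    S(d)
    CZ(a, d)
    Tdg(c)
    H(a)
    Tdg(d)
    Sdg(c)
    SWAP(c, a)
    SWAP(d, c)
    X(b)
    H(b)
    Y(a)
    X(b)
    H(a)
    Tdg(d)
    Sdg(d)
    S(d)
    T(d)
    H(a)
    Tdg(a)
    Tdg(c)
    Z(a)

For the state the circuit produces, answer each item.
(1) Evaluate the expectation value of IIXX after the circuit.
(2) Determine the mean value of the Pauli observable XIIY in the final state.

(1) The expectation value of IIXX is 0. Key observation: gates 14-19 undo each other exactly, leaving only the rest of the circuit to track.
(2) The observable XIIY averages to 0.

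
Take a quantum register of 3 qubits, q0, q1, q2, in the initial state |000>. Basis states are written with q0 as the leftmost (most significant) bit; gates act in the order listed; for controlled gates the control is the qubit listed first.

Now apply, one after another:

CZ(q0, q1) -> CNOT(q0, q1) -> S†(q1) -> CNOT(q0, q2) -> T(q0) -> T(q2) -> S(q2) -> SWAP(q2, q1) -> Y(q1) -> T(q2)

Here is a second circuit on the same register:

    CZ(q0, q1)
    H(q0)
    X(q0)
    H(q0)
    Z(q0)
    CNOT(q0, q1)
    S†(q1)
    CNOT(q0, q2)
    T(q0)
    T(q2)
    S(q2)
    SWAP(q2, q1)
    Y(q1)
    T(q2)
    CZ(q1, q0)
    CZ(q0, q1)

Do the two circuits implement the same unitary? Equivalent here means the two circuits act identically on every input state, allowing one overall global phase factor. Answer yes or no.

Yes — the two circuits implement the same unitary up to a global phase.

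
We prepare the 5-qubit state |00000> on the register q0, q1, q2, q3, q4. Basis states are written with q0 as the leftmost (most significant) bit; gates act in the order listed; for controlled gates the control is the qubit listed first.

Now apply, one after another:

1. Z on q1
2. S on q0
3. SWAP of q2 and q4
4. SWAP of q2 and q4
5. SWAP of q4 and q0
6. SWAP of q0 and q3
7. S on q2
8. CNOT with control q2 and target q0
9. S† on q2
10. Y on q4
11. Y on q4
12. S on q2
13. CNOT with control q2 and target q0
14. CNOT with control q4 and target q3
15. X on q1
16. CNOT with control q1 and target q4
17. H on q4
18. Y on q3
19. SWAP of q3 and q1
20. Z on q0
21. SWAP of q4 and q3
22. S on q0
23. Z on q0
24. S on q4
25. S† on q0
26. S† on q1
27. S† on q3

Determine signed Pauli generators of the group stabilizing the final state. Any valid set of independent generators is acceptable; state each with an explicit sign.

The final state is stabilized by the group generated by +IIIYI, +ZIIII, -IZIII, +IIZII, -IIIIZ; other independent generating sets are equally valid. Key observation: gates 8-13 undo each other exactly, leaving only the rest of the circuit to track.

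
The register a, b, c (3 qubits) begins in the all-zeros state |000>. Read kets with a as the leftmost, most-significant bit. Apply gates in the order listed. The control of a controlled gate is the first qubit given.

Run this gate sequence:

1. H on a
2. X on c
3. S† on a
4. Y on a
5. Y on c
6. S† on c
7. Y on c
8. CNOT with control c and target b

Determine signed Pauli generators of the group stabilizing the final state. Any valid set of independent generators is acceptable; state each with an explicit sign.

One valid set of independent stabilizer generators is -YII, -IZI, -IIZ (any independent generating set of the same group is equally correct).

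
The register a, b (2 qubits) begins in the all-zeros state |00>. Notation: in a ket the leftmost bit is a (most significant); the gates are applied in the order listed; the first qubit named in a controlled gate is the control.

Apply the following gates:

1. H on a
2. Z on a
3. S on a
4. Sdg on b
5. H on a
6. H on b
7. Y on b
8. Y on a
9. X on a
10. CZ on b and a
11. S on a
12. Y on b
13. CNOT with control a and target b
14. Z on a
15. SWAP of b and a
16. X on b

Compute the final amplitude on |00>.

|00> carries amplitude sqrt(2)*(-1 - I)/4 in the final state.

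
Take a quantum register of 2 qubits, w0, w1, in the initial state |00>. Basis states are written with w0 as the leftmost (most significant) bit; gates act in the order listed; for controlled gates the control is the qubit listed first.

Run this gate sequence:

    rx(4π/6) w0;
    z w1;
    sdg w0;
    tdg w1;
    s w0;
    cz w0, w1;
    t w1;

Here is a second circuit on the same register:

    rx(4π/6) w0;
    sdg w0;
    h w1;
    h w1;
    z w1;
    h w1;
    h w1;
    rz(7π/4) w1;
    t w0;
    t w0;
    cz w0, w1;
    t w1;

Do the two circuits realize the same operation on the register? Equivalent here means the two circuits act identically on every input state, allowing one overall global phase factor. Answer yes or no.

Yes, they are equivalent — the unitaries differ by at most a global phase.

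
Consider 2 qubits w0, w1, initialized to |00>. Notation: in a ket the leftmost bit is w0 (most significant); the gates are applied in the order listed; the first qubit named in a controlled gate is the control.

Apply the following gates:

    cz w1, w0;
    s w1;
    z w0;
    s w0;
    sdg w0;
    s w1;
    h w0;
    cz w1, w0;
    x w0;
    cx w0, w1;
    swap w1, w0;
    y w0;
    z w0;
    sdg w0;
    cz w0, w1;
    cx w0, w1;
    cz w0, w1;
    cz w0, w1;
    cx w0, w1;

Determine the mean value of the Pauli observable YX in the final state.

The expectation value of YX is -1. Key observation: the block from step 16 through step 19 cancels to the identity and can be dropped.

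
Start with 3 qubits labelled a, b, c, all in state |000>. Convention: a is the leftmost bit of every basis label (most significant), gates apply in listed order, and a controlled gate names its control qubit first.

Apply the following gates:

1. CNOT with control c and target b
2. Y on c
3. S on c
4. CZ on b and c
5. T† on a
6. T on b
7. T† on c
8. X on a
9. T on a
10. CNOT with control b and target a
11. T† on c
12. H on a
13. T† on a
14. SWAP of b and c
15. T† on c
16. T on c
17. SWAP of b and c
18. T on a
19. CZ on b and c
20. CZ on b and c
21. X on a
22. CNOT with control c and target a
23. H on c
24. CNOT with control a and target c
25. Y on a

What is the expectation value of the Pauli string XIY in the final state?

The expectation value of XIY is 0.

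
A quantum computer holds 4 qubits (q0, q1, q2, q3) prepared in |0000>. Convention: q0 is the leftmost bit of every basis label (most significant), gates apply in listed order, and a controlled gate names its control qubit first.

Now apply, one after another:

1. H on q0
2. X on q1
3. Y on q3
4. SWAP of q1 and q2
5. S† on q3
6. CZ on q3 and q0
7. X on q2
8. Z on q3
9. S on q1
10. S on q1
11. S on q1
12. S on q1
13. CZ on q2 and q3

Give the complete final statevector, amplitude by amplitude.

The resulting statevector has amplitude -sqrt(2)/2 on |0001>, sqrt(2)/2 on |1001>, and 0 on every other basis state. Key observation: steps 9-12 multiply out to the identity, so the circuit reduces to the remaining gates.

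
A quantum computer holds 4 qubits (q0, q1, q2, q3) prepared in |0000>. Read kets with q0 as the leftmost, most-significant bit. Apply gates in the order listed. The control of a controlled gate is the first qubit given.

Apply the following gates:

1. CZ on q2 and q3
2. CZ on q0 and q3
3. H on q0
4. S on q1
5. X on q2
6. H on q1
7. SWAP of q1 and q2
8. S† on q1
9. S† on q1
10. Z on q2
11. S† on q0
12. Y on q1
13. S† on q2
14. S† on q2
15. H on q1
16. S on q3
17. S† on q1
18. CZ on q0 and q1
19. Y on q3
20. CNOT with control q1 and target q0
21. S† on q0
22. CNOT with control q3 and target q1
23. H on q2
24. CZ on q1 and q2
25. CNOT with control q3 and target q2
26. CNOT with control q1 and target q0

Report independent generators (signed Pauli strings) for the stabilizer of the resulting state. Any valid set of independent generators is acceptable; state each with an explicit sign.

The final state is stabilized by the group generated by -XIII, -IXII, -IIZI, -IIIZ; other independent generating sets are equally valid.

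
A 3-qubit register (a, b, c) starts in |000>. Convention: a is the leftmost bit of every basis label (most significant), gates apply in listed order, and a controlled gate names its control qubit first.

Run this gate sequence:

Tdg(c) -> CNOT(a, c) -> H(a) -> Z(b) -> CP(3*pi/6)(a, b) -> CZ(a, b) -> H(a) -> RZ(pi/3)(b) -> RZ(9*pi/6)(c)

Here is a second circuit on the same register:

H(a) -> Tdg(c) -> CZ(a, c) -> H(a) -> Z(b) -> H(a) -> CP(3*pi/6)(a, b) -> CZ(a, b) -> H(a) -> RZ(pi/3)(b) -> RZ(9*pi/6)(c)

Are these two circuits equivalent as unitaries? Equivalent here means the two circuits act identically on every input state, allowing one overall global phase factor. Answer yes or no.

No, they are not equivalent — no single phase factor reconciles the two unitaries.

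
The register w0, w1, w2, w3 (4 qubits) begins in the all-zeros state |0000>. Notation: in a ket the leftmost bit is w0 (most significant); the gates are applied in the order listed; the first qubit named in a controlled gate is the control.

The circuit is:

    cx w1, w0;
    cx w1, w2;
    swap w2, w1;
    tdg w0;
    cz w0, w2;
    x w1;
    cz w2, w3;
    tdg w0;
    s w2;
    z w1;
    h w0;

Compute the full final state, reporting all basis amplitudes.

After the circuit, the state carries amplitude -sqrt(2)/2 on |0100>, -sqrt(2)/2 on |1100>, and 0 on every other basis state.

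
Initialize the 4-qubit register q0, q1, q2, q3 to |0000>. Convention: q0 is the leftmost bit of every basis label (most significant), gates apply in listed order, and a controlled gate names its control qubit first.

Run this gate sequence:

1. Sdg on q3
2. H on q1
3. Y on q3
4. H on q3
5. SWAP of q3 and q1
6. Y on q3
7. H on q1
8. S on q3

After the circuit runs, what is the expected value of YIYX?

In the final state, YIYX has expectation 0.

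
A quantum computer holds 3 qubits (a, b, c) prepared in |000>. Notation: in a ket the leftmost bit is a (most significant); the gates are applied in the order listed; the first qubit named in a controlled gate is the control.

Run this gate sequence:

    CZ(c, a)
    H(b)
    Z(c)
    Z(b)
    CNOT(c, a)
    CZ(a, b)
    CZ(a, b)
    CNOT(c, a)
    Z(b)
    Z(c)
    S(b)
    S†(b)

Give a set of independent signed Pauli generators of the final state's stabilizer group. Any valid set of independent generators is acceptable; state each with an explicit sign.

The final state is stabilized by the group generated by +IXI, +ZII, +IIZ; other independent generating sets are equally valid. Key observation: the block from step 3 through step 10 cancels to the identity and can be dropped.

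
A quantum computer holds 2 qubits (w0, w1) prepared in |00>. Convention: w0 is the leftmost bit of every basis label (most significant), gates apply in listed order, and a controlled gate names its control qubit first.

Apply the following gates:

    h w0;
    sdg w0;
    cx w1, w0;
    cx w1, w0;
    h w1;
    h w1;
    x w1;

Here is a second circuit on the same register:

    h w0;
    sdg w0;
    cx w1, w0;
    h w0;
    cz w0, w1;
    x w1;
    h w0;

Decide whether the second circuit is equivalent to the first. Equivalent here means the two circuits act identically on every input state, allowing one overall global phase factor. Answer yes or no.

Yes, they are equivalent — the unitaries differ by at most a global phase.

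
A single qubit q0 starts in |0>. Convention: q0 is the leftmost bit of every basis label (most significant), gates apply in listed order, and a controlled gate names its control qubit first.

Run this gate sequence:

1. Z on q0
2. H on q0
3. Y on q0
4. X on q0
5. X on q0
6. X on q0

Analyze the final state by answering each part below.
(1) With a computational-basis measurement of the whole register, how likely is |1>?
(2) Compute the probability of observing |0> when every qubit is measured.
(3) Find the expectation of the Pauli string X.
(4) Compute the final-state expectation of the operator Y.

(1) Outcome |1> occurs with probability 1/2.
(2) Outcome |0> occurs with probability 1/2.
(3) The observable X averages to -1.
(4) The observable Y averages to 0.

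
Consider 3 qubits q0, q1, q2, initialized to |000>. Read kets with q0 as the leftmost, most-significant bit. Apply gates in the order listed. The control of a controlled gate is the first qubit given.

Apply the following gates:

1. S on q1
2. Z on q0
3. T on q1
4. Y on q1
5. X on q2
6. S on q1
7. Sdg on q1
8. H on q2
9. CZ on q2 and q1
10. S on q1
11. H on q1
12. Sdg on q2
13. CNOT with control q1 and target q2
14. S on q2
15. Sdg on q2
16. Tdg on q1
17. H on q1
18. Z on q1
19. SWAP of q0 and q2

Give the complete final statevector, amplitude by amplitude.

The final amplitudes are sqrt(2)*(-1 - exp(I*pi/4))/4 on |000>, 0 on |001>, sqrt(2)*(1 - exp(I*pi/4))/4 on |010>, 0 on |011>, sqrt(2)*(-exp(3*I*pi/4) + I)/4 on |100>, 0 on |101>, sqrt(2)*(-I - exp(3*I*pi/4))/4 on |110>, 0 on |111>.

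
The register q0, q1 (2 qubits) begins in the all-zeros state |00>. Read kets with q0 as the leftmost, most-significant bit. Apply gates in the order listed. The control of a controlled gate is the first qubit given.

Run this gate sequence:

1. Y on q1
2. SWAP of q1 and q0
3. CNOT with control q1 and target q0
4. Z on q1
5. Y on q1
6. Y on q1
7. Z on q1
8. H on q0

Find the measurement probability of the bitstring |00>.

A full measurement returns |00> with probability 1/2. Key observation: gates 4-7 undo each other exactly, leaving only the rest of the circuit to track.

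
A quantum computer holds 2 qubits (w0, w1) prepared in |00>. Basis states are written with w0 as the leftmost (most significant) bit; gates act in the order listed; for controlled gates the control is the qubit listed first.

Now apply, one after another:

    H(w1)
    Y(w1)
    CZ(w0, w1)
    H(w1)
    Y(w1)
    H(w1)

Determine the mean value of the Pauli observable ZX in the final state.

In the final state, ZX has expectation 1.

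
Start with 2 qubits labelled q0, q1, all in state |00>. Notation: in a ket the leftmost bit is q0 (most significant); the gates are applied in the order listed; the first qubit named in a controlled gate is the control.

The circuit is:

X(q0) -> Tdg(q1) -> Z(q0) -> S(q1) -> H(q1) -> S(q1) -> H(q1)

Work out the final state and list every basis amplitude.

The final amplitudes are 0 on |00>, 0 on |01>, -1/2 - I/2 on |10>, -1/2 + I/2 on |11>.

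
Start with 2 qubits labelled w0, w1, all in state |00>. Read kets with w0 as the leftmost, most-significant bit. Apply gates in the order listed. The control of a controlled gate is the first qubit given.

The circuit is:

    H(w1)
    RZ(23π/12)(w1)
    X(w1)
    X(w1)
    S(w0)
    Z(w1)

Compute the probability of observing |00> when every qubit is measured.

Outcome |00> occurs with probability 1/2.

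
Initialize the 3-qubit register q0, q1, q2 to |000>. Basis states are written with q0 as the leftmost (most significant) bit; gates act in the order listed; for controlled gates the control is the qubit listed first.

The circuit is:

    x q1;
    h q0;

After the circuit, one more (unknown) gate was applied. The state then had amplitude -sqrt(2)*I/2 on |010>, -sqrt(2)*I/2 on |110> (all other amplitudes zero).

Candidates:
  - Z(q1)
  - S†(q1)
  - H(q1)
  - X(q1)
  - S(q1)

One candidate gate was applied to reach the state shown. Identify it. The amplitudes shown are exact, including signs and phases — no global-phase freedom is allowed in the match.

The applied gate was S†(q1).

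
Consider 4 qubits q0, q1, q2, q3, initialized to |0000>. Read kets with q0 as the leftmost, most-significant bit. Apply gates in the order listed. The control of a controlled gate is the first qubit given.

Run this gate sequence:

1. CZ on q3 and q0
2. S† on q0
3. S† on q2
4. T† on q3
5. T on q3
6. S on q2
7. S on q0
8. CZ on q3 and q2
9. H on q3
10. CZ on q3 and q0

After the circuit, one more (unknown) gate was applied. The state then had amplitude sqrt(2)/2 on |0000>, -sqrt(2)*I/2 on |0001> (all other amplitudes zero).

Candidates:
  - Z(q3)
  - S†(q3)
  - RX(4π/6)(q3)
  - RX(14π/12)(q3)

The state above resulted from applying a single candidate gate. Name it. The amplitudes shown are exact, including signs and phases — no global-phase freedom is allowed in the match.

It was S†(q3) that produced the state shown.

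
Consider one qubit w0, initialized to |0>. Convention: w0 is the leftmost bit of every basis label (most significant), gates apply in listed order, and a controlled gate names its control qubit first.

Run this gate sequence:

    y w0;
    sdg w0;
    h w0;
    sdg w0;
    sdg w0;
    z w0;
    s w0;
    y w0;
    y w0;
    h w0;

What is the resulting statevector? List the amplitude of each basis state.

The resulting statevector has amplitude 1/2 - I/2 on |0>, 1/2 + I/2 on |1>.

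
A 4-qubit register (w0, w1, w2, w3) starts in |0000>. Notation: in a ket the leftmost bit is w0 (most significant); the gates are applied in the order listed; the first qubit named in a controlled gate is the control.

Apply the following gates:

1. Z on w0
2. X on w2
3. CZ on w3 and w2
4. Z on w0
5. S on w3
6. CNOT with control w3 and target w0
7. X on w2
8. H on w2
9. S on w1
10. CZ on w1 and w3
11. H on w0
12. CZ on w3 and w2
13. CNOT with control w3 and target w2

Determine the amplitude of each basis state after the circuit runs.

After the circuit, the state carries amplitude 1/2 on |0000>, 1/2 on |0010>, 1/2 on |1000>, 1/2 on |1010>, and 0 on every other basis state.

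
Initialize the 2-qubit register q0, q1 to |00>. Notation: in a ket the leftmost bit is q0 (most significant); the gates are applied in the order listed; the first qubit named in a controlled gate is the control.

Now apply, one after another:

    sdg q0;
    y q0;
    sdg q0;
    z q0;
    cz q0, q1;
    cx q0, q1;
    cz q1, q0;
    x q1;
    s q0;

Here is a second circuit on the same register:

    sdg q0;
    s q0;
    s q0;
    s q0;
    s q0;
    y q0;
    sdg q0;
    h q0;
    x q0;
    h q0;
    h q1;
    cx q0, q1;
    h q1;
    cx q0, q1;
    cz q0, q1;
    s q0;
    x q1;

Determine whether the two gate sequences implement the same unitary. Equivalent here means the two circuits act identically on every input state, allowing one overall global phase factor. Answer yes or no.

Yes, they are equivalent — the unitaries differ by at most a global phase.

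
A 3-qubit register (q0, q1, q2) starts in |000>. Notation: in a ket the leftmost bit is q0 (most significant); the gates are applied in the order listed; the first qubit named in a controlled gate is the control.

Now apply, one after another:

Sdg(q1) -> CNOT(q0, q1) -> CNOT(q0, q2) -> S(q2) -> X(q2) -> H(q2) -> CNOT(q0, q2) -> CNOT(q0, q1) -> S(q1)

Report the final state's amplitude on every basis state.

After the circuit, the state carries amplitude sqrt(2)/2 on |000>, -sqrt(2)/2 on |001>, and 0 on every other basis state.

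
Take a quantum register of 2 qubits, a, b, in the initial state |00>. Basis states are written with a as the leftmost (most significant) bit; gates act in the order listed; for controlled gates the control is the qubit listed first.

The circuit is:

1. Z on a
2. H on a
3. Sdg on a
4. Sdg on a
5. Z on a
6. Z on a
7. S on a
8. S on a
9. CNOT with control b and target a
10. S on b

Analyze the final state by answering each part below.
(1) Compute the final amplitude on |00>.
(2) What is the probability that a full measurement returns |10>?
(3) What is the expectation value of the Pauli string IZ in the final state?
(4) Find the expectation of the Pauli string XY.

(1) The amplitude on |00> is sqrt(2)/2.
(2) Outcome |10> occurs with probability 1/2.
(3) In the final state, IZ has expectation 1.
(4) The expectation value of XY is 0.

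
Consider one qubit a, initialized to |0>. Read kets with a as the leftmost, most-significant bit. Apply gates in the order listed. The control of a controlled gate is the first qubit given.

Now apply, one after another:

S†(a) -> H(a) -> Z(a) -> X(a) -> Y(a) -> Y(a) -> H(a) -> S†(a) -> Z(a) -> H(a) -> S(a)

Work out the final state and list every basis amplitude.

The resulting statevector has amplitude -sqrt(2)*I/2 on |0>, -sqrt(2)/2 on |1>.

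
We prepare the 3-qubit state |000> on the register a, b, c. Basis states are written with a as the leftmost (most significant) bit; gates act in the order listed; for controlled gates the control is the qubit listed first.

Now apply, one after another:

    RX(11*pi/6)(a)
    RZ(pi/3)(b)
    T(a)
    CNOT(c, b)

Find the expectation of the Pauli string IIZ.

The observable IIZ averages to 1.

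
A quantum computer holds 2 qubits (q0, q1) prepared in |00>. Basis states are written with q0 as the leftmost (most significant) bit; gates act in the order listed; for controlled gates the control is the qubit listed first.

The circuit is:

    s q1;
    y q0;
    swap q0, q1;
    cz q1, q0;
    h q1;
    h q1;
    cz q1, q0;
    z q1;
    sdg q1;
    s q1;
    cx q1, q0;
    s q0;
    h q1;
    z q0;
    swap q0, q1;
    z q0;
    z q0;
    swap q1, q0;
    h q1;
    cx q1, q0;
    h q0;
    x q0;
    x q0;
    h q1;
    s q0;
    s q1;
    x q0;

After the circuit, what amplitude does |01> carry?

The amplitude on |01> is -1/2. Key observation: steps 4-7 multiply out to the identity, so the circuit reduces to the remaining gates.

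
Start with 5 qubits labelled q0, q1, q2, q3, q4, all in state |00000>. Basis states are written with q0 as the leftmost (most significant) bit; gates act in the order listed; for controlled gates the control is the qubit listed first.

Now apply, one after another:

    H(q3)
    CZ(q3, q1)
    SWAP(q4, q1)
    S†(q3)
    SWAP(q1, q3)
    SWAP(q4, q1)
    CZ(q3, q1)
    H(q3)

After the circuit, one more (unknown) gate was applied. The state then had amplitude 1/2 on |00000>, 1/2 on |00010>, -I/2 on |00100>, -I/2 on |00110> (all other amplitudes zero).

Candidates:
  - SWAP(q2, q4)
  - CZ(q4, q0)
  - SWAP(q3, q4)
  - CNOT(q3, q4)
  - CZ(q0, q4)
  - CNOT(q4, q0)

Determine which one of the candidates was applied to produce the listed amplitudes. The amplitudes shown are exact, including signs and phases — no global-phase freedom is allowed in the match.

The unique candidate consistent with the amplitudes is SWAP(q2, q4).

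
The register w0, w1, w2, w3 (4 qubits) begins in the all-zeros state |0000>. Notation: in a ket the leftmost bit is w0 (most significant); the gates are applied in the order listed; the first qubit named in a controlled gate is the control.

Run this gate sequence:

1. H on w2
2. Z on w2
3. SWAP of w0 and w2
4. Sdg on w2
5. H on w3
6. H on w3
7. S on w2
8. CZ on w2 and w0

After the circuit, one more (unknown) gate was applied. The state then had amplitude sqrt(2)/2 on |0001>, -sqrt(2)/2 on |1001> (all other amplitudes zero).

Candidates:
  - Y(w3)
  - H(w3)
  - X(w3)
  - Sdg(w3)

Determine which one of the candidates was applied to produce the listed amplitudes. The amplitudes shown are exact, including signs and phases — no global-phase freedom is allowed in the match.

The unique candidate consistent with the amplitudes is X(w3). Key observation: the block from step 4 through step 7 cancels to the identity and can be dropped.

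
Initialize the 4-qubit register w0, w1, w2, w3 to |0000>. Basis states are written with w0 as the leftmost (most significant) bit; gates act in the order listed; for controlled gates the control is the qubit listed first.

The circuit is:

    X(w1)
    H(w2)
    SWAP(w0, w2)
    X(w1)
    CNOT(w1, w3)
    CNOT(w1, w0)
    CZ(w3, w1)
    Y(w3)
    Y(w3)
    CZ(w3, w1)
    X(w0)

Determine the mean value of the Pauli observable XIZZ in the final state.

The expectation value of XIZZ is 1. Key observation: steps 7-10 multiply out to the identity, so the circuit reduces to the remaining gates.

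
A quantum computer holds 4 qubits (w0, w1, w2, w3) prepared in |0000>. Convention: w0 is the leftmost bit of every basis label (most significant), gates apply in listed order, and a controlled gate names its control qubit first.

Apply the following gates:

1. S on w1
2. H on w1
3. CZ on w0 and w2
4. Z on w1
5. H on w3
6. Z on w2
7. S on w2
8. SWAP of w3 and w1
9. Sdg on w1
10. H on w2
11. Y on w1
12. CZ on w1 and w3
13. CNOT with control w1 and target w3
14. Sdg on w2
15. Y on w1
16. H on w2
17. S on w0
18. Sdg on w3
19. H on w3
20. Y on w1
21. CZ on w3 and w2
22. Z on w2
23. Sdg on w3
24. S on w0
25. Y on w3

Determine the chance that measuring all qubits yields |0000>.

A full measurement returns |0000> with probability 1/8.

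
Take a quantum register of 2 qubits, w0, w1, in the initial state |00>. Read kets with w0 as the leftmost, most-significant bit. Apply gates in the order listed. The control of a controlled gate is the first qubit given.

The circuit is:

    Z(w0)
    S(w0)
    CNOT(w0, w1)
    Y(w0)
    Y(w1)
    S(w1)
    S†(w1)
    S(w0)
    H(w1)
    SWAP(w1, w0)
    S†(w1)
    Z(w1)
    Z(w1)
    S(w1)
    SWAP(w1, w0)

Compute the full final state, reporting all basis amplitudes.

After the circuit, the state carries amplitude 0 on |00>, 0 on |01>, -sqrt(2)*I/2 on |10>, sqrt(2)*I/2 on |11>.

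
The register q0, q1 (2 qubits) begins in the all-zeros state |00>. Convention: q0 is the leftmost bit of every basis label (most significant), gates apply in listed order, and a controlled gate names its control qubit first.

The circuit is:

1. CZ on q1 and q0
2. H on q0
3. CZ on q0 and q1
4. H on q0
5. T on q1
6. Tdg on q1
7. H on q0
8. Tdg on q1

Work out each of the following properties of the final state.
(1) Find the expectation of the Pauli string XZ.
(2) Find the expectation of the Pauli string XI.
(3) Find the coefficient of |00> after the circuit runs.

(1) The observable XZ averages to 1.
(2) The expectation value of XI is 1.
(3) The final state's coefficient on |00> equals sqrt(2)/2.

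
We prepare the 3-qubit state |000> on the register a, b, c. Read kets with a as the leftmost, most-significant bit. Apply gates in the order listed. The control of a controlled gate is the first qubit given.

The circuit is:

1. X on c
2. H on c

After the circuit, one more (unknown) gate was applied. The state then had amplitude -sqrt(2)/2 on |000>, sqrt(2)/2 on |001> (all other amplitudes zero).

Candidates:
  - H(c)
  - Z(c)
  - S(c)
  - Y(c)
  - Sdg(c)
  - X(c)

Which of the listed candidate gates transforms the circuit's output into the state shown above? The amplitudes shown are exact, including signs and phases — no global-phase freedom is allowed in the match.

It was X(c) that produced the state shown.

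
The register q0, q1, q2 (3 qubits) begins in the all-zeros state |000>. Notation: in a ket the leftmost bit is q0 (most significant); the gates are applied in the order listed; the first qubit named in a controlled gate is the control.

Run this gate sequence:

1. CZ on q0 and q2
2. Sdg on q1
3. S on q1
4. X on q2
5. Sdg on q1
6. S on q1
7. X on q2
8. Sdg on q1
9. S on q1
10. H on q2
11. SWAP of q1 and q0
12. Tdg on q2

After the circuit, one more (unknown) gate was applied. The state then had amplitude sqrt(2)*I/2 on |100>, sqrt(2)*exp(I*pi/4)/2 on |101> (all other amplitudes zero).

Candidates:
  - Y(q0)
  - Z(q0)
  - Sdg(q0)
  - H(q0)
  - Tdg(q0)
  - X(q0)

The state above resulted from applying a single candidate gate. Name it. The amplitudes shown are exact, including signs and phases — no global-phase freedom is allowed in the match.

The unique candidate consistent with the amplitudes is Y(q0).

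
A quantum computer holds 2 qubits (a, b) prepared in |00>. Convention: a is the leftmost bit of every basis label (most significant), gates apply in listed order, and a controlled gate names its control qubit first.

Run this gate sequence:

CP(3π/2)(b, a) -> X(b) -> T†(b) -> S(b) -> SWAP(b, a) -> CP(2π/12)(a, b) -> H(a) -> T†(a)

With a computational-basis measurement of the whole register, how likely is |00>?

Outcome |00> occurs with probability 1/2.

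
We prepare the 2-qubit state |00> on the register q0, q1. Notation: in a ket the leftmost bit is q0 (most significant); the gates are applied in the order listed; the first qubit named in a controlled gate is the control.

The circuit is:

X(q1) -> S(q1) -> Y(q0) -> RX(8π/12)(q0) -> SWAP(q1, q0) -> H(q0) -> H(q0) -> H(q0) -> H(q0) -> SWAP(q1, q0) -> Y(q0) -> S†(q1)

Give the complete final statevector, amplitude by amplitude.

After the circuit, the state carries amplitude 0 on |00>, 1/2 on |01>, 0 on |10>, sqrt(3)*I/2 on |11>. Key observation: gates 5-10 undo each other exactly, leaving only the rest of the circuit to track.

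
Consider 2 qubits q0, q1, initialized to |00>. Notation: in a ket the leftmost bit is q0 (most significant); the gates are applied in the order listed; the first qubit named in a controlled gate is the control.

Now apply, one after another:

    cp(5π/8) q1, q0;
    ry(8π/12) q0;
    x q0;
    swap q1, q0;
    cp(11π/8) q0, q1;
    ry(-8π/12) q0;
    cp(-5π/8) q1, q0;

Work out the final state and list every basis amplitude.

The resulting statevector has amplitude sqrt(3)/4 on |00>, 1/4 on |01>, -3/4 on |10>, sqrt(3)*exp(3*I*pi/8)/4 on |11>.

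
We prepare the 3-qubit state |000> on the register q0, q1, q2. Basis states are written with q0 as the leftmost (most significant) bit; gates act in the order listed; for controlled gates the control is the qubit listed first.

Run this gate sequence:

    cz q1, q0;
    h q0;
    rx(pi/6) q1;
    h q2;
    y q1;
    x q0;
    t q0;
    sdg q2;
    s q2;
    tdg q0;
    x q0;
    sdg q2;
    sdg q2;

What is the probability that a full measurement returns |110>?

Outcome |110> occurs with probability sqrt(3)/16 + 1/8. Key observation: steps 6-11 multiply out to the identity, so the circuit reduces to the remaining gates.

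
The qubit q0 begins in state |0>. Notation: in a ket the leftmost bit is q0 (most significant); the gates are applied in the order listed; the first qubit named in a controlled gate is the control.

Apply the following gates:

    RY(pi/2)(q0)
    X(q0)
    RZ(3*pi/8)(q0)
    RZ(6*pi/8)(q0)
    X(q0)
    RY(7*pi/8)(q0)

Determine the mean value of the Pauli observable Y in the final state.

The observable Y averages to (1 - exp(I*pi/4))*exp(3*I*pi/8)/2.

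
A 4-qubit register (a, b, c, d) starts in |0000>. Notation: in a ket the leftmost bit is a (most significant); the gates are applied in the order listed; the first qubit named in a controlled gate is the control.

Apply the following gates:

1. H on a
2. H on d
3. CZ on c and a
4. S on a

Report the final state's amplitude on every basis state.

After the circuit, the state carries amplitude 1/2 on |0000>, 1/2 on |0001>, I/2 on |1000>, I/2 on |1001>, and 0 on every other basis state.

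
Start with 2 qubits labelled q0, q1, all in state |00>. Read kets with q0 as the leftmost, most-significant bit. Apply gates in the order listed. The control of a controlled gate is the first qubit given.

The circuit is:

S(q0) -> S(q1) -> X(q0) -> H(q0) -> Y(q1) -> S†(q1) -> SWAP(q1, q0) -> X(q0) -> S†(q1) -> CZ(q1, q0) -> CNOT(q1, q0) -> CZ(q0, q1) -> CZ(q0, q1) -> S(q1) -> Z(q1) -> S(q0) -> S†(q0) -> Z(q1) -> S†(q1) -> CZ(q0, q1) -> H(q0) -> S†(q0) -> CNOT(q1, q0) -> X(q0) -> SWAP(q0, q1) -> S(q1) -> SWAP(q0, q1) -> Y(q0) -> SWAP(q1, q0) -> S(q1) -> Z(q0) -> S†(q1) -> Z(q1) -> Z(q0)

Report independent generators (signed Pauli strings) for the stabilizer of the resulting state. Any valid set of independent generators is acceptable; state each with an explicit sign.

The final state is stabilized by the group generated by +XI, -IX; other independent generating sets are equally valid. Key observation: steps 13-20 multiply out to the identity, so the circuit reduces to the remaining gates.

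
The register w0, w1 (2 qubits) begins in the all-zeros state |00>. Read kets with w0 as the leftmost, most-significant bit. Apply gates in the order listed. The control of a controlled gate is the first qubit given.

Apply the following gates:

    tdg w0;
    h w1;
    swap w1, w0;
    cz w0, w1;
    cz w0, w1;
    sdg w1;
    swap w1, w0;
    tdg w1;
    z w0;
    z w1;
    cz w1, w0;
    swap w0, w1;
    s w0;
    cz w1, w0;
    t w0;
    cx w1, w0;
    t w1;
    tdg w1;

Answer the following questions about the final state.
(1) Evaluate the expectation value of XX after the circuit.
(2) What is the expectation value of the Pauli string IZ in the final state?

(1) The expectation value of XX is 0.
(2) The expectation value of IZ is 1.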